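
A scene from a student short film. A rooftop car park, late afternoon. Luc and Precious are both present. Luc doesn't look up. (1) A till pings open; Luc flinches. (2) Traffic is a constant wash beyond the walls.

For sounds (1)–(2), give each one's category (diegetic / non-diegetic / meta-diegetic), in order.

(1) a till is a real object/event in the scene's world → diegetic.
(2) ambient/room sound belonging to the story's physical space → diegetic.

diegetic, diegetic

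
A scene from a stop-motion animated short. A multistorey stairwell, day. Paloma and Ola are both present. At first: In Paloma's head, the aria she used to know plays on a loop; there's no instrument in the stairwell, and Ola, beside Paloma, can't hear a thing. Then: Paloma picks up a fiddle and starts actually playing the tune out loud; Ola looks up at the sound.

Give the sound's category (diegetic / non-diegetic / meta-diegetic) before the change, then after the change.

Before the change: the tune exists only as Paloma's private memory; Ola can't hear it → meta-diegetic.
After the change: Paloma is now producing it live on a fiddle, in the room, and Ola hears it → diegetic.

meta-diegetic, diegetic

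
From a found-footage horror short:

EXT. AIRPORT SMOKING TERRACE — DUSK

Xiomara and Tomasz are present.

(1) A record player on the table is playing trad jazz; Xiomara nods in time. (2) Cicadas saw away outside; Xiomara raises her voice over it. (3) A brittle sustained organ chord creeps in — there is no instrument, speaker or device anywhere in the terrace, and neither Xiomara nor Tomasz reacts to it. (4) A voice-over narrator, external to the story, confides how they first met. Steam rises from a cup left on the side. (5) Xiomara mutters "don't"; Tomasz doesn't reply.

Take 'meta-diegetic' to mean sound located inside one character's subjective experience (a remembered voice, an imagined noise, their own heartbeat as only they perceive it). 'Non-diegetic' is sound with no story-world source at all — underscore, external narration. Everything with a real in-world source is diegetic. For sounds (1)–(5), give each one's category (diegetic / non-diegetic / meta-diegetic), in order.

diegetic, diegetic, non-diegetic, non-diegetic, diegetic

(1) is diegetic: source music from a record player, which exists in the story world.
Sound (2): ambient/room sound belonging to the story's physical space, so diegetic.
Sound (3): it has no source in the story world and no character can hear it — it's underscore, so non-diegetic.
(4) commentary laid over the scene from outside the fiction → non-diegetic.
Sound (5): Xiomara is a character speaking aloud in the scene, so diegetic.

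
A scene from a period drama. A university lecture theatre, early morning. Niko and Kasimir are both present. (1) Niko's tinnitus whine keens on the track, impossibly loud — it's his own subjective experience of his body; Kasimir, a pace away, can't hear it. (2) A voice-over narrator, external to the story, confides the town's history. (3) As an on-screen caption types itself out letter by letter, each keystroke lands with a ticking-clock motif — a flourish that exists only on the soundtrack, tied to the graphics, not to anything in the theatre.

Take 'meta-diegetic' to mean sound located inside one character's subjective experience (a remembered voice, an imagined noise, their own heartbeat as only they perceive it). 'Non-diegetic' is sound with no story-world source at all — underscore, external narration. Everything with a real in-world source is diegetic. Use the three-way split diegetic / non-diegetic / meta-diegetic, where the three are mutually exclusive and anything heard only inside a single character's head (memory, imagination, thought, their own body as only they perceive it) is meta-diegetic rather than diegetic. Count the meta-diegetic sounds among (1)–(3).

(1) point-of-audition from inside Niko's body; not a sound in the room → meta-diegetic.
Sound (2): the narrator exists outside the story world, addressing only the audience, so non-diegetic.
(3) it accompanies on-screen graphics, not anything inside the story world → non-diegetic.
So 1 of the 3 is meta-diegetic: (1).

1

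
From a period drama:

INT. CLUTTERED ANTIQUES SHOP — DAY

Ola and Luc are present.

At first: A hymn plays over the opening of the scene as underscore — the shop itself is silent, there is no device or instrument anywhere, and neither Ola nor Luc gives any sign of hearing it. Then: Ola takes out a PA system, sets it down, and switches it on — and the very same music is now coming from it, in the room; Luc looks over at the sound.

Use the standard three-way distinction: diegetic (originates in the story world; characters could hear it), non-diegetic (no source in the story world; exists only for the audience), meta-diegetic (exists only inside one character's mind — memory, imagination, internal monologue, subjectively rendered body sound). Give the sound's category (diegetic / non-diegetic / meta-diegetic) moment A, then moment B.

Moment A: no in-world source exists and no character can hear it — underscore → non-diegetic.
Moment B: a PA system is now a real source in the story world and the characters hear it → diegetic.

non-diegetic, diegetic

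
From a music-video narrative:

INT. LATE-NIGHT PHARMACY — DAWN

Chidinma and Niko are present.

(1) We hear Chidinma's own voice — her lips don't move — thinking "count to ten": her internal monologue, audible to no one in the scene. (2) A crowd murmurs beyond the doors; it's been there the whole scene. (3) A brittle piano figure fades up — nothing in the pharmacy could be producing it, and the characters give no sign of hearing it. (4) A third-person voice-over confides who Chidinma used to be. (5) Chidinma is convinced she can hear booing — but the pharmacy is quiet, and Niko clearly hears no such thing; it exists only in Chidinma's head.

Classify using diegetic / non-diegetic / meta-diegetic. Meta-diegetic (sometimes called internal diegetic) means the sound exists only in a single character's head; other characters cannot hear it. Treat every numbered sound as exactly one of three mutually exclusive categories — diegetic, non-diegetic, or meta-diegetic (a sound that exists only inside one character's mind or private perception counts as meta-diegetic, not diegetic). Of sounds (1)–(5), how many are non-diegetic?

Sound (1): it's Chidinma's unspoken thought, heard only by the audience via her subjectivity, so meta-diegetic.
Sound (2): it's the actual ambient sound of the location, so diegetic.
(3) is non-diegetic: it has no source in the story world and no character can hear it — it's underscore.
(4) is non-diegetic: the narrator exists outside the story world, addressing only the audience.
Sound (5): the sound is imagined by Chidinma; nothing in the story world is producing it and Niko can't hear it, so meta-diegetic.
So 2 of the 5 are non-diegetic: (3), (4).

2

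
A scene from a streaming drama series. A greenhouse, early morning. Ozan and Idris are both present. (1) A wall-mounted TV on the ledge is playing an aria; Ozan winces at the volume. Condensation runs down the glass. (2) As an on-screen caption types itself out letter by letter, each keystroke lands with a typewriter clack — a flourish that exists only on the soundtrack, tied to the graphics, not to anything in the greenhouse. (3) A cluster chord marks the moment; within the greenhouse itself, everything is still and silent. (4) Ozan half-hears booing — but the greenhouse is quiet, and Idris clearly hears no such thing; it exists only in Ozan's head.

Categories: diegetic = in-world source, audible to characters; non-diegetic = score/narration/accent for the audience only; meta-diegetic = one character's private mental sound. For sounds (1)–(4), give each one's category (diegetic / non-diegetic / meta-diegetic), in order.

diegetic, non-diegetic, non-diegetic, meta-diegetic

(1) the music comes from an on-screen device that Ozan responds to → diegetic.
Sound (2): sound married to a title/caption — outside the diegesis by definition, so non-diegetic.
(3) it's a sound-design accent with no in-world source; no one in the scene can hear it → non-diegetic.
Sound (4): subjective to Ozan: the greenhouse is silent and Idris hears nothing, so meta-diegetic.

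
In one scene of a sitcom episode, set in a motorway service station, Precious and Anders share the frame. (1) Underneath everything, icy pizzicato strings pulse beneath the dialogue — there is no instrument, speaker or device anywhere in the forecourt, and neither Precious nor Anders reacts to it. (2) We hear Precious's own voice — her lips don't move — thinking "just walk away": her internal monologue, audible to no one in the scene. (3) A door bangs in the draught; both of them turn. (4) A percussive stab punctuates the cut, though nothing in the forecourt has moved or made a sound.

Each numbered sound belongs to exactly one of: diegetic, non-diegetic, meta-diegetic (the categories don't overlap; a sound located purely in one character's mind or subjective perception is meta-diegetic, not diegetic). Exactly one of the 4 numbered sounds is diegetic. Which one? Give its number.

(1) is non-diegetic: it has no source in the story world and no character can hear it — it's underscore.
(2) is meta-diegetic: it's Precious's unspoken thought, heard only by the audience via her subjectivity.
(3) a door is a real object/event in the scene's world → diegetic.
(4) is non-diegetic: an editorial stinger — it belongs to the cut, not the story world.
Only (3) is diegetic.

3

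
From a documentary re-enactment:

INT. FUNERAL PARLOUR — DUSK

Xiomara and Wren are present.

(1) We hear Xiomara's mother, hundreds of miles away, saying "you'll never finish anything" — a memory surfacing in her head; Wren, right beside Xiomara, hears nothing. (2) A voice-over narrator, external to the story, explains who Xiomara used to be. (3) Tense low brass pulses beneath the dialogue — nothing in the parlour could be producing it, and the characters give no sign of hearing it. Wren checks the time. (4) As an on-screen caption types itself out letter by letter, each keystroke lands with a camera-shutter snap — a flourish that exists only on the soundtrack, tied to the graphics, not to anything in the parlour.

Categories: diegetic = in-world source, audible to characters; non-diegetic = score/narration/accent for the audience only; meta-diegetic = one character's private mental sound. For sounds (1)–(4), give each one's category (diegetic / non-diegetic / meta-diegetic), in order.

(1) is meta-diegetic: it's Xiomara's recollection rendered as sound; the other character can't hear it.
Sound (2): the narrator exists outside the story world, addressing only the audience, so non-diegetic.
(3) score with no on-screen or off-screen source; it exists for the audience alone → non-diegetic.
(4) is non-diegetic: the caption isn't part of the story world, so neither is the sound tied to it.

meta-diegetic, non-diegetic, non-diegetic, non-diegetic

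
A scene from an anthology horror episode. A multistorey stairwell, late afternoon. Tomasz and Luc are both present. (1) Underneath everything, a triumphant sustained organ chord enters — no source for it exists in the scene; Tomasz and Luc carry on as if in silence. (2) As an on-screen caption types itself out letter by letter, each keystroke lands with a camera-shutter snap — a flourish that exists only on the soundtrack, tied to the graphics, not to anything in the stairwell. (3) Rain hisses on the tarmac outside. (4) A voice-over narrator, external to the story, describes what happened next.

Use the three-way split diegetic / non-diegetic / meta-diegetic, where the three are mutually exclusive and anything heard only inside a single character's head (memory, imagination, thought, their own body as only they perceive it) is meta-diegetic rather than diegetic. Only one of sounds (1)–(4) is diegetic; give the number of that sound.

(1) it has no source in the story world and no character can hear it — it's underscore → non-diegetic.
(2) is non-diegetic: the caption isn't part of the story world, so neither is the sound tied to it.
Sound (3): ambient/room sound belonging to the story's physical space, so diegetic.
(4) is non-diegetic: commentary laid over the scene from outside the fiction.
Only (3) is diegetic.

3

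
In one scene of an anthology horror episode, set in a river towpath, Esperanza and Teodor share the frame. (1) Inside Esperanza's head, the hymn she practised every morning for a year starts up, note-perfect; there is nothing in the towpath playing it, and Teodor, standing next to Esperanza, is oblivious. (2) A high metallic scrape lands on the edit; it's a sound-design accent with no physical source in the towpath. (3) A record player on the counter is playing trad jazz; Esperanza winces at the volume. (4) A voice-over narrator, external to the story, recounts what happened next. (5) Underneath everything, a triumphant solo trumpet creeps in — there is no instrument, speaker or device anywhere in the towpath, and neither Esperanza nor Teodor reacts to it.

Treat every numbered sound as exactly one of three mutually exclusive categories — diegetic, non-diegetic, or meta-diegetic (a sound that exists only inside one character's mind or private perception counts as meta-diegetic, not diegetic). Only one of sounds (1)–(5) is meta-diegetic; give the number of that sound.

1

(1) is meta-diegetic: it lives in Esperanza's subjectivity, not in the towpath.
(2) an editorial stinger — it belongs to the cut, not the story world → non-diegetic.
(3) is diegetic: the music comes from an on-screen device that Esperanza responds to.
(4) is non-diegetic: the narrator exists outside the story world, addressing only the audience.
(5) is non-diegetic: score with no on-screen or off-screen source; it exists for the audience alone.
Only (1) is meta-diegetic.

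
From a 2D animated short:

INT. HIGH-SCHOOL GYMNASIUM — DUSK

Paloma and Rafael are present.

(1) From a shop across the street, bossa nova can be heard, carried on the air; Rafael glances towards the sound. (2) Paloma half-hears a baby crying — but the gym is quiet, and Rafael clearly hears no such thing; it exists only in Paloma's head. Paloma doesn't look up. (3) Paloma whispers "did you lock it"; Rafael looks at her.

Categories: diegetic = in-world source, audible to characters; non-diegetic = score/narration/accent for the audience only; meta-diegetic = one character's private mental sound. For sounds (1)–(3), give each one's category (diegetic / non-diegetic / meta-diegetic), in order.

diegetic, meta-diegetic, diegetic

(1) is diegetic: off-screen diegetic: the source is out of frame but still in the story's space.
(2) is meta-diegetic: the sound is imagined by Paloma; nothing in the story world is producing it and Rafael can't hear it.
(3) is diegetic: spoken by a character present in the story world.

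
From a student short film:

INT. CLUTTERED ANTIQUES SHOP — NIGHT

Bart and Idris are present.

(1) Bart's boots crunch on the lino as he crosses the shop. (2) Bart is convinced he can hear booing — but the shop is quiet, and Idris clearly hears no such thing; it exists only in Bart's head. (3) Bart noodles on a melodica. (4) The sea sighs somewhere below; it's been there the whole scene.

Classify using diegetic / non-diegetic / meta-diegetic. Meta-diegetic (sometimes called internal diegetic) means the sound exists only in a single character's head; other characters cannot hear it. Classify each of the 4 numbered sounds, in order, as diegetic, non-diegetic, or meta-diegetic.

(1) is diegetic: it's the physical sound of Bart moving in the space.
(2) is meta-diegetic: Bart alone 'hears' it — an imagined sound, not present in the space.
Sound (3): Bart is producing the music live, in the story world, so diegetic.
Sound (4): ambient/room sound belonging to the story's physical space, so diegetic.

diegetic, meta-diegetic, diegetic, diegetic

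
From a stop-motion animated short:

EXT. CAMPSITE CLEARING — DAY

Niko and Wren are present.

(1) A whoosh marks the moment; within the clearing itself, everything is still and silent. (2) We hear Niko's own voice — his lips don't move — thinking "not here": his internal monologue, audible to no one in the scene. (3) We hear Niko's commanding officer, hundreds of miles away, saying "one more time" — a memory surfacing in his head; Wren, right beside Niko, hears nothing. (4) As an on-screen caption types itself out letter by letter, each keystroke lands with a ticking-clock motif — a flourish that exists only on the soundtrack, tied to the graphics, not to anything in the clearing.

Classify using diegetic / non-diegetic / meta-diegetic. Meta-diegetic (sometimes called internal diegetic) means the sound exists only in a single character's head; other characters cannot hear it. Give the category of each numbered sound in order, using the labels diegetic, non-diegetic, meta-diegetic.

Sound (1): an editorial stinger — it belongs to the cut, not the story world, so non-diegetic.
(2) Niko's thought-voice: a private mental sound no other character can hear → meta-diegetic.
(3) a remembered line, private to Niko — not present in the room, not audible to Wren → meta-diegetic.
(4) is non-diegetic: the caption isn't part of the story world, so neither is the sound tied to it.

non-diegetic, meta-diegetic, meta-diegetic, non-diegetic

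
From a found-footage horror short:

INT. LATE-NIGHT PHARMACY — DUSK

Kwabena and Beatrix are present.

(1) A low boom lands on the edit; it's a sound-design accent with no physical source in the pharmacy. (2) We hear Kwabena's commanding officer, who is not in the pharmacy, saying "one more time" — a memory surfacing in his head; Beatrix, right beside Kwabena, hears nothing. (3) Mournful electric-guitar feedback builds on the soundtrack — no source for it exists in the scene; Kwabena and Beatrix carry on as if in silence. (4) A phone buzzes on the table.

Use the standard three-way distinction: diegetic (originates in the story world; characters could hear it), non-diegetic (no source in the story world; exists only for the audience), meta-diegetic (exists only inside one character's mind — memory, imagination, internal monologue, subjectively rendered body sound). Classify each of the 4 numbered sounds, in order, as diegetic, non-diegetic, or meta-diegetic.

non-diegetic, meta-diegetic, non-diegetic, diegetic

(1) an editorial stinger — it belongs to the cut, not the story world → non-diegetic.
(2) is meta-diegetic: a remembered line, private to Kwabena — not present in the room, not audible to Beatrix.
Sound (3): it has no source in the story world and no character can hear it — it's underscore, so non-diegetic.
(4) the sound comes from a phone physically present in the location → diegetic.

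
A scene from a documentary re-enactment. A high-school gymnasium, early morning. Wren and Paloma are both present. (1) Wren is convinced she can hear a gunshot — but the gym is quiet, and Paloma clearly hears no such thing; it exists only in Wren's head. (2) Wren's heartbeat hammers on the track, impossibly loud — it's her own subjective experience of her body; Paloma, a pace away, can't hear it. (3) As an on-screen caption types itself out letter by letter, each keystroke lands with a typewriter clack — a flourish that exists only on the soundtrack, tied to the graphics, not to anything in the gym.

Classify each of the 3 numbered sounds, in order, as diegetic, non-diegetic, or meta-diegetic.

Sound (1): the sound is imagined by Wren; nothing in the story world is producing it and Paloma can't hear it, so meta-diegetic.
Sound (2): point-of-audition from inside Wren's body; not a sound in the room, so meta-diegetic.
(3) sound married to a title/caption — outside the diegesis by definition → non-diegetic.

meta-diegetic, meta-diegetic, non-diegetic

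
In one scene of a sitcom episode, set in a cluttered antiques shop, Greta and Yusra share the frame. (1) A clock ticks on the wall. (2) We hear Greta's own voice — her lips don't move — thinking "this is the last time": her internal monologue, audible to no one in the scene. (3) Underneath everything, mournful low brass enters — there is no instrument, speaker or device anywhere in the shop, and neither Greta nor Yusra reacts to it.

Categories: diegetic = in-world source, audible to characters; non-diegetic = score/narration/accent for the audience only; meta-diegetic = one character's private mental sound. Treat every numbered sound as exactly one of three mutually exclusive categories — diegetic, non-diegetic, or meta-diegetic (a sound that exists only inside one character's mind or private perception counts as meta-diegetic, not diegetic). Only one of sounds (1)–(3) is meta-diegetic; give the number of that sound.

(1) a clock is a real object/event in the scene's world → diegetic.
(2) Greta's thought-voice: a private mental sound no other character can hear → meta-diegetic.
Sound (3): nothing in the shop produces it and the characters don't hear it — pure soundtrack, so non-diegetic.
Only (2) is meta-diegetic.

2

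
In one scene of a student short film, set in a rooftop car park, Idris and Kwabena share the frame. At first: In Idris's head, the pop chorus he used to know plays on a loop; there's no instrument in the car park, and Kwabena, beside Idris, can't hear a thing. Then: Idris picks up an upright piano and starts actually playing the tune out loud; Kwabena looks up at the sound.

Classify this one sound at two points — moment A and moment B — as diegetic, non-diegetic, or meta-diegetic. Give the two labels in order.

meta-diegetic, diegetic

Moment A: the tune exists only as Idris's private memory; Kwabena can't hear it → meta-diegetic.
Moment B: Idris is now producing it live on an upright piano, in the room, and Kwabena hears it → diegetic.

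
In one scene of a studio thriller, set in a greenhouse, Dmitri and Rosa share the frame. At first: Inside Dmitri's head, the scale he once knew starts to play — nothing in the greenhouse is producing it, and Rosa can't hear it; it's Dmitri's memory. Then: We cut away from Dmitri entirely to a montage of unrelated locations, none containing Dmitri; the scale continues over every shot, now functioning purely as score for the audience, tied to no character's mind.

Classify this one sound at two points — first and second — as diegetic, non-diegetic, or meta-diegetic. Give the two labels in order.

First: the music lives inside Dmitri's mind alone; Rosa can't hear it → meta-diegetic.
Second: once it plays over shots Dmitri isn't in, detached from any character's subjectivity, it's conventional underscore → non-diegetic.

meta-diegetic, non-diegetic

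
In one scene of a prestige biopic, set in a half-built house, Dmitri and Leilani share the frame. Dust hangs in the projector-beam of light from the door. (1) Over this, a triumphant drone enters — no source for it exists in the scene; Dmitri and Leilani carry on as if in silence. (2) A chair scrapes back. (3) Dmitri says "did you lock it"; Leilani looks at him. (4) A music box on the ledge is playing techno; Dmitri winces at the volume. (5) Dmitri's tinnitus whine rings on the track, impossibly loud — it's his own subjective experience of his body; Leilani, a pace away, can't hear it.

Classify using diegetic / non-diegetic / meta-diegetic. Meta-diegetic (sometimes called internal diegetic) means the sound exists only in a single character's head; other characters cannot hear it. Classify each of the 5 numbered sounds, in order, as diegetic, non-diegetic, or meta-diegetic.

Sound (1): it has no source in the story world and no character can hear it — it's underscore, so non-diegetic.
(2) the sound comes from a chair physically present in the location → diegetic.
Sound (3): spoken by a character present in the story world, so diegetic.
(4) a music box is a physical source in the scene and Dmitri reacts to it → diegetic.
(5) is meta-diegetic: a subjective body sound — Dmitri's private perception, inaudible to Leilani.

non-diegetic, diegetic, diegetic, diegetic, meta-diegetic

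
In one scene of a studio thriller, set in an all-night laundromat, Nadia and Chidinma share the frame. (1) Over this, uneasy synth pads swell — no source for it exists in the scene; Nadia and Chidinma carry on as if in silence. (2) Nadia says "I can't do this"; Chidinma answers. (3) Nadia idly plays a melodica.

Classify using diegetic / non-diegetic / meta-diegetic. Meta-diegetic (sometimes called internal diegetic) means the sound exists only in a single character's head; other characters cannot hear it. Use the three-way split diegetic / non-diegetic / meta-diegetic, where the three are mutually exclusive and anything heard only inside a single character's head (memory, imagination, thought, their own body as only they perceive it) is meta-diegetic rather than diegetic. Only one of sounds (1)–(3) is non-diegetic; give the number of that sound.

Sound (1): nothing in the laundromat produces it and the characters don't hear it — pure soundtrack, so non-diegetic.
(2) is diegetic: Nadia is a character speaking aloud in the scene.
(3) is diegetic: Nadia is producing the music live, in the story world.
Only (1) is non-diegetic.

1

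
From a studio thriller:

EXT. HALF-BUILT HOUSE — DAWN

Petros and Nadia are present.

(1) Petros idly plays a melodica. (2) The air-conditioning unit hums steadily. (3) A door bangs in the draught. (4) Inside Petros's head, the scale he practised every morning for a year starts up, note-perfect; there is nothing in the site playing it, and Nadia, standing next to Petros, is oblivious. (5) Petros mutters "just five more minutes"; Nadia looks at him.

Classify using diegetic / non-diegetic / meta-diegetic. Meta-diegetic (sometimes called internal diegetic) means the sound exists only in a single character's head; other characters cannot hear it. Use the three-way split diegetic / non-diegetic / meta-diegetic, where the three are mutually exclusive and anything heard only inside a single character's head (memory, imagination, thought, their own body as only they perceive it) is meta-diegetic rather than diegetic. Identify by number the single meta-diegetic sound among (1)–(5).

4

(1) Petros is producing the music live, in the story world → diegetic.
Sound (2): it's the actual ambient sound of the location, so diegetic.
(3) an in-world source (a door); characters could hear it → diegetic.
Sound (4): remembered music, private to Petros — Nadia is oblivious because it isn't in the room, so meta-diegetic.
(5) on-screen dialogue — Petros speaks and Nadia is there to hear → diegetic.
Only (4) is meta-diegetic.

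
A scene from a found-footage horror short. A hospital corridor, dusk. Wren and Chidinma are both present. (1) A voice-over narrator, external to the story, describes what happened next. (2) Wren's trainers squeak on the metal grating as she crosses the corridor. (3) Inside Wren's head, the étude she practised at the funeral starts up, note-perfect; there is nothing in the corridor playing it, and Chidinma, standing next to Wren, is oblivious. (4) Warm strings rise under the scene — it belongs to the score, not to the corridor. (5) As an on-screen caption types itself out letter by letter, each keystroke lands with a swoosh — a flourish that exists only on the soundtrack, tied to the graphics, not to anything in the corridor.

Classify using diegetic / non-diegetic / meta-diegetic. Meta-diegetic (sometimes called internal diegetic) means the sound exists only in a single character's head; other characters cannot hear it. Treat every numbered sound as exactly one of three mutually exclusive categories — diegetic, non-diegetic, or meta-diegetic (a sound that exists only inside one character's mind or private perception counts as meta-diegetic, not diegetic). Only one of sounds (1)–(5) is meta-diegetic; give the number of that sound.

3

(1) is non-diegetic: external voice-over — not a character, not heard by anyone in the scene.
Sound (2): it's the physical sound of Wren moving in the space, so diegetic.
(3) the music is a memory playing inside Wren's mind alone; no real-world source, Chidinma can't hear it → meta-diegetic.
(4) is non-diegetic: score with no on-screen or off-screen source; it exists for the audience alone.
Sound (5): sound married to a title/caption — outside the diegesis by definition, so non-diegetic.
Only (3) is meta-diegetic.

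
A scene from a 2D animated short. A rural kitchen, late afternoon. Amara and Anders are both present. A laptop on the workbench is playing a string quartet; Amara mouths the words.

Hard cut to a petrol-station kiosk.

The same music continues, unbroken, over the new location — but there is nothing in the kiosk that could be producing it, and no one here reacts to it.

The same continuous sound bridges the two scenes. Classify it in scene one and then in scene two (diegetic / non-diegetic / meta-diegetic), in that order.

Scene one: a laptop is an on-screen source and Amara reacts to it → diegetic.
Scene two: there is no source in the kiosk and no one hears it — it's now underscore → non-diegetic.

diegetic, non-diegetic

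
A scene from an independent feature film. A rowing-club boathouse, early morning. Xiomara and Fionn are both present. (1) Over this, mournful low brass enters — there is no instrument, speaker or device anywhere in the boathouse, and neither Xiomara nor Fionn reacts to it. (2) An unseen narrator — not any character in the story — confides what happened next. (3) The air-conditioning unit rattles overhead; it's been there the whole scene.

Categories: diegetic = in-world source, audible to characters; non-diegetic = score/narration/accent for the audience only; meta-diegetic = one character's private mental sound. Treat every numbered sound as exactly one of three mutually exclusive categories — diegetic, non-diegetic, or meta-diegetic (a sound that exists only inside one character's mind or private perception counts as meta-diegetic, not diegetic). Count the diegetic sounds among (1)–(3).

Sound (1): it has no source in the story world and no character can hear it — it's underscore, so non-diegetic.
(2) is non-diegetic: commentary laid over the scene from outside the fiction.
(3) is diegetic: the air-conditioning unit is part of the location's real environment.
So 1 of the 3 is diegetic: (3).

1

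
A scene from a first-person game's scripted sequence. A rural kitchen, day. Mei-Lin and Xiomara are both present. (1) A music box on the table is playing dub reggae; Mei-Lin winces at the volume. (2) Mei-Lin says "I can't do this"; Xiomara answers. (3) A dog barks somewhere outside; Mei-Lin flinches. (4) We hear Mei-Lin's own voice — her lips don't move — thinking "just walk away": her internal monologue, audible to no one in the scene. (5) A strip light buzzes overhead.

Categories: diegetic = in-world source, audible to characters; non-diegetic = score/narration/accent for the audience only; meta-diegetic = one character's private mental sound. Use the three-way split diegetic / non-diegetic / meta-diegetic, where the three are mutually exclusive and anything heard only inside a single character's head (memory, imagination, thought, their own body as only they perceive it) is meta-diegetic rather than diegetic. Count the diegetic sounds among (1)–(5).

(1) a music box is a physical source in the scene and Mei-Lin reacts to it → diegetic.
Sound (2): on-screen dialogue — Mei-Lin speaks and Xiomara is there to hear, so diegetic.
(3) is diegetic: an in-world source (a dog); characters could hear it.
(4) Mei-Lin's thought-voice: a private mental sound no other character can hear → meta-diegetic.
(5) a strip light is part of the location's real environment → diegetic.
Diegetic: (1), (2), (3), (5) — that's 4.

4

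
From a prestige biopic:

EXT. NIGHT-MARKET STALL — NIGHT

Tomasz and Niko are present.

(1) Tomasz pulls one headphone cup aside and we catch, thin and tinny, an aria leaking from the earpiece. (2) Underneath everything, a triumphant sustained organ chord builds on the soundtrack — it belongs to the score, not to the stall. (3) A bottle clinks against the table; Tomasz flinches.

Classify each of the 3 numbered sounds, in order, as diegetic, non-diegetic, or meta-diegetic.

diegetic, non-diegetic, diegetic

Sound (1): the headphones are an on-screen source, so diegetic.
(2) nothing in the stall produces it and the characters don't hear it — pure soundtrack → non-diegetic.
Sound (3): an in-world source (a bottle); characters could hear it, so diegetic.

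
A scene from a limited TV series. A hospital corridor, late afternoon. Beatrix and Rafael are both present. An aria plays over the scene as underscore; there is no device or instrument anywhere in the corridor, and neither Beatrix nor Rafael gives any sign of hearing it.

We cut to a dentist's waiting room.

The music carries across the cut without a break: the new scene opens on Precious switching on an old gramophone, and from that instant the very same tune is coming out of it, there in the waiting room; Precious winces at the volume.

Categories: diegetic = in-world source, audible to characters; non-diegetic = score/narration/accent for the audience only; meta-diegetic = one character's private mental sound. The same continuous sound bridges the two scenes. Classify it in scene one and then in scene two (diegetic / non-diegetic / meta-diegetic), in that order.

non-diegetic, diegetic

Scene one: there's no in-world source anywhere and no character hears it — underscore for the audience only → non-diegetic.
Scene two: once Precious turns on an old gramophone, the music has a real source in the story world and Precious reacts to it → diegetic.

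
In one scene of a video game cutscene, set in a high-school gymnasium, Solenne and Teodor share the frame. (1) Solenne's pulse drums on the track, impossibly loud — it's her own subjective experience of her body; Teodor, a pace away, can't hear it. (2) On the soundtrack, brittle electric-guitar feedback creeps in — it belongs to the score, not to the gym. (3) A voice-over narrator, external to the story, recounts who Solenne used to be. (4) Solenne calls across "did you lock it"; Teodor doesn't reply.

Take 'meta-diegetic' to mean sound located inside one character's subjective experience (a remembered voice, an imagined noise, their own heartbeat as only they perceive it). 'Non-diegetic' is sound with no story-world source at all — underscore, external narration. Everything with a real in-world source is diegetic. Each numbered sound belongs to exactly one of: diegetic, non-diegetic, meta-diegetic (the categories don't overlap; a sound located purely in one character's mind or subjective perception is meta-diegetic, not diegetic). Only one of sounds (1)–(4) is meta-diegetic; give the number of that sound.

1

Sound (1): it's Solenne's internal bodily sensation rendered as sound; only Solenne 'hears' it, so meta-diegetic.
(2) is non-diegetic: it has no source in the story world and no character can hear it — it's underscore.
(3) is non-diegetic: commentary laid over the scene from outside the fiction.
(4) spoken by a character present in the story world → diegetic.
Only (1) is meta-diegetic.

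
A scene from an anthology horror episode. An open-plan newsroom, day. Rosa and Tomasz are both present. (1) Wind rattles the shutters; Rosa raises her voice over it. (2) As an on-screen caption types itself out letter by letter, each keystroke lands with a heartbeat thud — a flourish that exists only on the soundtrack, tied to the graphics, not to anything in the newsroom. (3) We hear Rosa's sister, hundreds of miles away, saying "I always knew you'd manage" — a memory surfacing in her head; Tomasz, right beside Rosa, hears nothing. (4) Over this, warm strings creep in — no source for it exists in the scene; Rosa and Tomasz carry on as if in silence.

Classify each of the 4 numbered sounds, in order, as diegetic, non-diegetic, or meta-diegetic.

diegetic, non-diegetic, meta-diegetic, non-diegetic

(1) is diegetic: ambient/room sound belonging to the story's physical space.
(2) the caption isn't part of the story world, so neither is the sound tied to it → non-diegetic.
(3) the voice is a memory playing only inside Rosa's mind; Tomasz can't hear it → meta-diegetic.
(4) is non-diegetic: score with no on-screen or off-screen source; it exists for the audience alone.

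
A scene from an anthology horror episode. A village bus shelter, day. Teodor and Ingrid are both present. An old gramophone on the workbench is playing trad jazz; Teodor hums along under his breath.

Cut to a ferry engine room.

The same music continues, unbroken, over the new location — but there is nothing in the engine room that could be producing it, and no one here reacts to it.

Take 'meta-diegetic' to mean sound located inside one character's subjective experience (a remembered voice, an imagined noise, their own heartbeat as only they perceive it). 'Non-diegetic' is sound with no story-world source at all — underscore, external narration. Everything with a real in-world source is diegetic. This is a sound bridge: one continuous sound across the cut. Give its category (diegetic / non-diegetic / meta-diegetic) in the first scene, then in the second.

diegetic, non-diegetic

Scene one: an old gramophone is an on-screen source and Teodor reacts to it → diegetic.
Scene two: there is no source in the engine room and no one hears it — it's now underscore → non-diegetic.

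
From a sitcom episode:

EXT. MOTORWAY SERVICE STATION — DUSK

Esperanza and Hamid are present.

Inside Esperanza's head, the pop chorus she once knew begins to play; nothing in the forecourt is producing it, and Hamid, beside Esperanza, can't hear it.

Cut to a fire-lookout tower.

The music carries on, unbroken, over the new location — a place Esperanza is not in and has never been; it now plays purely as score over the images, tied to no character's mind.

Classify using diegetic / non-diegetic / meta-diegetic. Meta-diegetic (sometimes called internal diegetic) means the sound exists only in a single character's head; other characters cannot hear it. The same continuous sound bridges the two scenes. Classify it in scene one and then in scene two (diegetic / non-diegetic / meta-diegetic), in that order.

meta-diegetic, non-diegetic

Scene one: the music exists only inside Esperanza's mind; Hamid can't hear it → meta-diegetic.
Scene two: it's detached from Esperanza entirely and plays over unrelated images with no in-world source — conventional underscore → non-diegetic.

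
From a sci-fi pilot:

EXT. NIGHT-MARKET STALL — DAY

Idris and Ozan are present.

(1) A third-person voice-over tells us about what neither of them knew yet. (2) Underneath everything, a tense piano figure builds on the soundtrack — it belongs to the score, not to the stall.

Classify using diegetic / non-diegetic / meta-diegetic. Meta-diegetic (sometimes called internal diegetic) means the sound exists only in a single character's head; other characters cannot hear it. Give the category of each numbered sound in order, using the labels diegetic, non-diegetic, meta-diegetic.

(1) external voice-over — not a character, not heard by anyone in the scene → non-diegetic.
(2) is non-diegetic: score with no on-screen or off-screen source; it exists for the audience alone.

non-diegetic, non-diegetic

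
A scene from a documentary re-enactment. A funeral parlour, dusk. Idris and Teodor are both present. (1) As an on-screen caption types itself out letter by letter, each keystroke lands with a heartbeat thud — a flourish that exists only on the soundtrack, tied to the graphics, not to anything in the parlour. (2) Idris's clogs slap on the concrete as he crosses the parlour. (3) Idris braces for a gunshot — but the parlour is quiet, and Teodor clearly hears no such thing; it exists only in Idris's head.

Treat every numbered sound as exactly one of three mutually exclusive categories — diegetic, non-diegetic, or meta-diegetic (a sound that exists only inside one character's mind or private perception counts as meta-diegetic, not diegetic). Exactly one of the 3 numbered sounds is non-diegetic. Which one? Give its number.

Sound (1): it accompanies on-screen graphics, not anything inside the story world, so non-diegetic.
(2) a character's body making contact with the set — an in-world sound → diegetic.
(3) subjective to Idris: the parlour is silent and Teodor hears nothing → meta-diegetic.
Only (1) is non-diegetic.

1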